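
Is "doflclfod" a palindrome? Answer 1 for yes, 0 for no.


Input: doflclfod
Reversed: doflclfod
  Compare pos 0 ('d') with pos 8 ('d'): match
  Compare pos 1 ('o') with pos 7 ('o'): match
  Compare pos 2 ('f') with pos 6 ('f'): match
  Compare pos 3 ('l') with pos 5 ('l'): match
Result: palindrome

1


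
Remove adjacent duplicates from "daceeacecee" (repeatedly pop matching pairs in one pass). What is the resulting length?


Input: daceeacecee
Stack-based adjacent duplicate removal:
  Read 'd': push. Stack: d
  Read 'a': push. Stack: da
  Read 'c': push. Stack: dac
  Read 'e': push. Stack: dace
  Read 'e': matches stack top 'e' => pop. Stack: dac
  Read 'a': push. Stack: daca
  Read 'c': push. Stack: dacac
  Read 'e': push. Stack: dacace
  Read 'c': push. Stack: dacacec
  Read 'e': push. Stack: dacacece
  Read 'e': matches stack top 'e' => pop. Stack: dacacec
Final stack: "dacacec" (length 7)

7


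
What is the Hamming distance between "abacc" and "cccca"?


Comparing "abacc" and "cccca" position by position:
  Position 0: 'a' vs 'c' => differ
  Position 1: 'b' vs 'c' => differ
  Position 2: 'a' vs 'c' => differ
  Position 3: 'c' vs 'c' => same
  Position 4: 'c' vs 'a' => differ
Total differences (Hamming distance): 4

4


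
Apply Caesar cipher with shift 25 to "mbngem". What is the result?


Caesar cipher: shift "mbngem" by 25
  'm' (pos 12) + 25 = pos 11 = 'l'
  'b' (pos 1) + 25 = pos 0 = 'a'
  'n' (pos 13) + 25 = pos 12 = 'm'
  'g' (pos 6) + 25 = pos 5 = 'f'
  'e' (pos 4) + 25 = pos 3 = 'd'
  'm' (pos 12) + 25 = pos 11 = 'l'
Result: lamfdl

lamfdl


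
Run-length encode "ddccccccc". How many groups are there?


Input: ddccccccc
Scanning for consecutive runs:
  Group 1: 'd' x 2 (positions 0-1)
  Group 2: 'c' x 7 (positions 2-8)
Total groups: 2

2


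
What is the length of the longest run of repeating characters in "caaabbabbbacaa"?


Input: "caaabbabbbacaa"
Scanning for longest run:
  Position 1 ('a'): new char, reset run to 1
  Position 2 ('a'): continues run of 'a', length=2
  Position 3 ('a'): continues run of 'a', length=3
  Position 4 ('b'): new char, reset run to 1
  Position 5 ('b'): continues run of 'b', length=2
  Position 6 ('a'): new char, reset run to 1
  Position 7 ('b'): new char, reset run to 1
  Position 8 ('b'): continues run of 'b', length=2
  Position 9 ('b'): continues run of 'b', length=3
  Position 10 ('a'): new char, reset run to 1
  Position 11 ('c'): new char, reset run to 1
  Position 12 ('a'): new char, reset run to 1
  Position 13 ('a'): continues run of 'a', length=2
Longest run: 'a' with length 3

3


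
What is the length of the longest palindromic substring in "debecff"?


Input: "debecff"
Checking substrings for palindromes:
  [1:4] "ebe" (len 3) => palindrome
  [5:7] "ff" (len 2) => palindrome
Longest palindromic substring: "ebe" with length 3

3


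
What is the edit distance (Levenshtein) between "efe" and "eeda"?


Computing edit distance: "efe" -> "eeda"
DP table:
           e    e    d    a
      0    1    2    3    4
  e   1    0    1    2    3
  f   2    1    1    2    3
  e   3    2    1    2    3
Edit distance = dp[3][4] = 3

3


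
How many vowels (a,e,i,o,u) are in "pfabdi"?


Input: pfabdi
Checking each character:
  'p' at position 0: consonant
  'f' at position 1: consonant
  'a' at position 2: vowel (running total: 1)
  'b' at position 3: consonant
  'd' at position 4: consonant
  'i' at position 5: vowel (running total: 2)
Total vowels: 2

2


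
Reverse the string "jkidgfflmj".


Input: jkidgfflmj
Reading characters right to left:
  Position 9: 'j'
  Position 8: 'm'
  Position 7: 'l'
  Position 6: 'f'
  Position 5: 'f'
  Position 4: 'g'
  Position 3: 'd'
  Position 2: 'i'
  Position 1: 'k'
  Position 0: 'j'
Reversed: jmlffgdikj

jmlffgdikj


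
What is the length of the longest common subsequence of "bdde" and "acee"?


LCS of "bdde" and "acee"
DP table:
           a    c    e    e
      0    0    0    0    0
  b   0    0    0    0    0
  d   0    0    0    0    0
  d   0    0    0    0    0
  e   0    0    0    1    1
LCS length = dp[4][4] = 1

1


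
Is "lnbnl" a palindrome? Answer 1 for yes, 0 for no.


Input: lnbnl
Reversed: lnbnl
  Compare pos 0 ('l') with pos 4 ('l'): match
  Compare pos 1 ('n') with pos 3 ('n'): match
Result: palindrome

1


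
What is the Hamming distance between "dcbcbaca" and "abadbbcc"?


Comparing "dcbcbaca" and "abadbbcc" position by position:
  Position 0: 'd' vs 'a' => differ
  Position 1: 'c' vs 'b' => differ
  Position 2: 'b' vs 'a' => differ
  Position 3: 'c' vs 'd' => differ
  Position 4: 'b' vs 'b' => same
  Position 5: 'a' vs 'b' => differ
  Position 6: 'c' vs 'c' => same
  Position 7: 'a' vs 'c' => differ
Total differences (Hamming distance): 6

6


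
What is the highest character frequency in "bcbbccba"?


Input: bcbbccba
Character counts:
  'a': 1
  'b': 4
  'c': 3
Maximum frequency: 4

4


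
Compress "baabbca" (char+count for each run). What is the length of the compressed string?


Input: baabbca
Runs:
  'b' x 1 => "b1"
  'a' x 2 => "a2"
  'b' x 2 => "b2"
  'c' x 1 => "c1"
  'a' x 1 => "a1"
Compressed: "b1a2b2c1a1"
Compressed length: 10

10


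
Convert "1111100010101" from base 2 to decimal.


Input: "1111100010101" in base 2
Positional expansion:
  Digit '1' (value 1) x 2^12 = 4096
  Digit '1' (value 1) x 2^11 = 2048
  Digit '1' (value 1) x 2^10 = 1024
  Digit '1' (value 1) x 2^9 = 512
  Digit '1' (value 1) x 2^8 = 256
  Digit '0' (value 0) x 2^7 = 0
  Digit '0' (value 0) x 2^6 = 0
  Digit '0' (value 0) x 2^5 = 0
  Digit '1' (value 1) x 2^4 = 16
  Digit '0' (value 0) x 2^3 = 0
  Digit '1' (value 1) x 2^2 = 4
  Digit '0' (value 0) x 2^1 = 0
  Digit '1' (value 1) x 2^0 = 1
Sum = 7957

7957


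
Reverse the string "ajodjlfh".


Input: ajodjlfh
Reading characters right to left:
  Position 7: 'h'
  Position 6: 'f'
  Position 5: 'l'
  Position 4: 'j'
  Position 3: 'd'
  Position 2: 'o'
  Position 1: 'j'
  Position 0: 'a'
Reversed: hfljdoja

hfljdoja


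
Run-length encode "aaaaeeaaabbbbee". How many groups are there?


Input: aaaaeeaaabbbbee
Scanning for consecutive runs:
  Group 1: 'a' x 4 (positions 0-3)
  Group 2: 'e' x 2 (positions 4-5)
  Group 3: 'a' x 3 (positions 6-8)
  Group 4: 'b' x 4 (positions 9-12)
  Group 5: 'e' x 2 (positions 13-14)
Total groups: 5

5


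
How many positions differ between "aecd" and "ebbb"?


Comparing "aecd" and "ebbb" position by position:
  Position 0: 'a' vs 'e' => DIFFER
  Position 1: 'e' vs 'b' => DIFFER
  Position 2: 'c' vs 'b' => DIFFER
  Position 3: 'd' vs 'b' => DIFFER
Positions that differ: 4

4


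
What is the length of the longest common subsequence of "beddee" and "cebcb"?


LCS of "beddee" and "cebcb"
DP table:
           c    e    b    c    b
      0    0    0    0    0    0
  b   0    0    0    1    1    1
  e   0    0    1    1    1    1
  d   0    0    1    1    1    1
  d   0    0    1    1    1    1
  e   0    0    1    1    1    1
  e   0    0    1    1    1    1
LCS length = dp[6][5] = 1

1


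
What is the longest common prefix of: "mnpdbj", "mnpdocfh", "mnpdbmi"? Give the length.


Words: mnpdbj, mnpdocfh, mnpdbmi
  Position 0: all 'm' => match
  Position 1: all 'n' => match
  Position 2: all 'p' => match
  Position 3: all 'd' => match
  Position 4: ('b', 'o', 'b') => mismatch, stop
LCP = "mnpd" (length 4)

4


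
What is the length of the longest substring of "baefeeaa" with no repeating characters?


Input: "baefeeaa"
Sliding window (track last position of each char):
  Position 0 ('b'): window [0,0] length 1 -- new best
  Position 1 ('a'): window [0,1] length 2 -- new best
  Position 2 ('e'): window [0,2] length 3 -- new best
  Position 3 ('f'): window [0,3] length 4 -- new best
  Position 4 ('e'): repeat (last at 2), move window start to 3
  Position 4 ('e'): window [3,4] length 2
  Position 5 ('e'): repeat (last at 4), move window start to 5
  Position 5 ('e'): window [5,5] length 1
  Position 6 ('a'): window [5,6] length 2
  Position 7 ('a'): repeat (last at 6), move window start to 7
  Position 7 ('a'): window [7,7] length 1
Longest substring with no repeats: "baef" with length 4

4


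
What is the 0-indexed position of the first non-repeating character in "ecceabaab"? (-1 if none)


Input: ecceabaab
Character frequencies:
  'a': 3
  'b': 2
  'c': 2
  'e': 2
Scanning left to right for freq == 1:
  Position 0 ('e'): freq=2, skip
  Position 1 ('c'): freq=2, skip
  Position 2 ('c'): freq=2, skip
  Position 3 ('e'): freq=2, skip
  Position 4 ('a'): freq=3, skip
  Position 5 ('b'): freq=2, skip
  Position 6 ('a'): freq=3, skip
  Position 7 ('a'): freq=3, skip
  Position 8 ('b'): freq=2, skip
  No unique character found => answer = -1

-1


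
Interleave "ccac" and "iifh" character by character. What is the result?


Interleaving "ccac" and "iifh":
  Position 0: 'c' from first, 'i' from second => "ci"
  Position 1: 'c' from first, 'i' from second => "ci"
  Position 2: 'a' from first, 'f' from second => "af"
  Position 3: 'c' from first, 'h' from second => "ch"
Result: ciciafch

ciciafch


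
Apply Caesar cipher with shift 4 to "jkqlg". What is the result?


Caesar cipher: shift "jkqlg" by 4
  'j' (pos 9) + 4 = pos 13 = 'n'
  'k' (pos 10) + 4 = pos 14 = 'o'
  'q' (pos 16) + 4 = pos 20 = 'u'
  'l' (pos 11) + 4 = pos 15 = 'p'
  'g' (pos 6) + 4 = pos 10 = 'k'
Result: noupk

noupk


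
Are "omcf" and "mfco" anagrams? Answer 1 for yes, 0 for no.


Strings: "omcf", "mfco"
Sorted first:  cfmo
Sorted second: cfmo
Sorted forms match => anagrams

1


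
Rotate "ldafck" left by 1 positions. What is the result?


Input: "ldafck", rotate left by 1
First 1 characters: "l"
Remaining characters: "dafck"
Concatenate remaining + first: "dafck" + "l" = "dafckl"

dafckl


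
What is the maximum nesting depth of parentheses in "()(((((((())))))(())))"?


Input: "()(((((((())))))(())))"
Tracking depth:
  Position 0 '(': depth becomes 1
  Position 1 ')': depth becomes 0
  Position 2 '(': depth becomes 1
  Position 3 '(': depth becomes 2
  Position 4 '(': depth becomes 3
  Position 5 '(': depth becomes 4
  Position 6 '(': depth becomes 5
  Position 7 '(': depth becomes 6
  Position 8 '(': depth becomes 7
  Position 9 '(': depth becomes 8
  Position 10 ')': depth becomes 7
  Position 11 ')': depth becomes 6
  Position 12 ')': depth becomes 5
  Position 13 ')': depth becomes 4
  Position 14 ')': depth becomes 3
  Position 15 ')': depth becomes 2
  Position 16 '(': depth becomes 3
  Position 17 '(': depth becomes 4
  Position 18 ')': depth becomes 3
  Position 19 ')': depth becomes 2
  Position 20 ')': depth becomes 1
  Position 21 ')': depth becomes 0
Maximum depth reached: 8

8


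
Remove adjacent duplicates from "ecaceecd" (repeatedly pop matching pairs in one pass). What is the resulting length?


Input: ecaceecd
Stack-based adjacent duplicate removal:
  Read 'e': push. Stack: e
  Read 'c': push. Stack: ec
  Read 'a': push. Stack: eca
  Read 'c': push. Stack: ecac
  Read 'e': push. Stack: ecace
  Read 'e': matches stack top 'e' => pop. Stack: ecac
  Read 'c': matches stack top 'c' => pop. Stack: eca
  Read 'd': push. Stack: ecad
Final stack: "ecad" (length 4)

4


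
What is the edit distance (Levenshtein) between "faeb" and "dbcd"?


Computing edit distance: "faeb" -> "dbcd"
DP table:
           d    b    c    d
      0    1    2    3    4
  f   1    1    2    3    4
  a   2    2    2    3    4
  e   3    3    3    3    4
  b   4    4    3    4    4
Edit distance = dp[4][4] = 4

4


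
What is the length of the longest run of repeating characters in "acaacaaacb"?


Input: "acaacaaacb"
Scanning for longest run:
  Position 1 ('c'): new char, reset run to 1
  Position 2 ('a'): new char, reset run to 1
  Position 3 ('a'): continues run of 'a', length=2
  Position 4 ('c'): new char, reset run to 1
  Position 5 ('a'): new char, reset run to 1
  Position 6 ('a'): continues run of 'a', length=2
  Position 7 ('a'): continues run of 'a', length=3
  Position 8 ('c'): new char, reset run to 1
  Position 9 ('b'): new char, reset run to 1
Longest run: 'a' with length 3

3


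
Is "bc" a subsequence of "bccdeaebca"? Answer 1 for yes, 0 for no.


Check if "bc" is a subsequence of "bccdeaebca"
Greedy scan:
  Position 0 ('b'): matches sub[0] = 'b'
  Position 1 ('c'): matches sub[1] = 'c'
  Position 2 ('c'): no match needed
  Position 3 ('d'): no match needed
  Position 4 ('e'): no match needed
  Position 5 ('a'): no match needed
  Position 6 ('e'): no match needed
  Position 7 ('b'): no match needed
  Position 8 ('c'): no match needed
  Position 9 ('a'): no match needed
All 2 characters matched => is a subsequence

1


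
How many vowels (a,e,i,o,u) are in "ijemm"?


Input: ijemm
Checking each character:
  'i' at position 0: vowel (running total: 1)
  'j' at position 1: consonant
  'e' at position 2: vowel (running total: 2)
  'm' at position 3: consonant
  'm' at position 4: consonant
Total vowels: 2

2


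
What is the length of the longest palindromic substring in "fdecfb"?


Input: "fdecfb"
Checking substrings for palindromes:
  No multi-char palindromic substrings found
Longest palindromic substring: "f" with length 1

1


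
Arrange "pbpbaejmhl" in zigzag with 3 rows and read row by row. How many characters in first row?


Zigzag "pbpbaejmhl" into 3 rows:
Placing characters:
  'p' => row 0
  'b' => row 1
  'p' => row 2
  'b' => row 1
  'a' => row 0
  'e' => row 1
  'j' => row 2
  'm' => row 1
  'h' => row 0
  'l' => row 1
Rows:
  Row 0: "pah"
  Row 1: "bbeml"
  Row 2: "pj"
First row length: 3

3


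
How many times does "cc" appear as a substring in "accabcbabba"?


Searching for "cc" in "accabcbabba"
Scanning each position:
  Position 0: "ac" => no
  Position 1: "cc" => MATCH
  Position 2: "ca" => no
  Position 3: "ab" => no
  Position 4: "bc" => no
  Position 5: "cb" => no
  Position 6: "ba" => no
  Position 7: "ab" => no
  Position 8: "bb" => no
  Position 9: "ba" => no
Total occurrences: 1

1


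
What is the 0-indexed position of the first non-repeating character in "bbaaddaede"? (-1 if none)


Input: bbaaddaede
Character frequencies:
  'a': 3
  'b': 2
  'd': 3
  'e': 2
Scanning left to right for freq == 1:
  Position 0 ('b'): freq=2, skip
  Position 1 ('b'): freq=2, skip
  Position 2 ('a'): freq=3, skip
  Position 3 ('a'): freq=3, skip
  Position 4 ('d'): freq=3, skip
  Position 5 ('d'): freq=3, skip
  Position 6 ('a'): freq=3, skip
  Position 7 ('e'): freq=2, skip
  Position 8 ('d'): freq=3, skip
  Position 9 ('e'): freq=2, skip
  No unique character found => answer = -1

-1


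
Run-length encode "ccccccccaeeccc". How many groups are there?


Input: ccccccccaeeccc
Scanning for consecutive runs:
  Group 1: 'c' x 8 (positions 0-7)
  Group 2: 'a' x 1 (positions 8-8)
  Group 3: 'e' x 2 (positions 9-10)
  Group 4: 'c' x 3 (positions 11-13)
Total groups: 4

4


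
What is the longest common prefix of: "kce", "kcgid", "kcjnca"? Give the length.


Words: kce, kcgid, kcjnca
  Position 0: all 'k' => match
  Position 1: all 'c' => match
  Position 2: ('e', 'g', 'j') => mismatch, stop
LCP = "kc" (length 2)

2


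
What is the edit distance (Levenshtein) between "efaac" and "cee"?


Computing edit distance: "efaac" -> "cee"
DP table:
           c    e    e
      0    1    2    3
  e   1    1    1    2
  f   2    2    2    2
  a   3    3    3    3
  a   4    4    4    4
  c   5    4    5    5
Edit distance = dp[5][3] = 5

5


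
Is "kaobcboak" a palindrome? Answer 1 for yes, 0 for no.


Input: kaobcboak
Reversed: kaobcboak
  Compare pos 0 ('k') with pos 8 ('k'): match
  Compare pos 1 ('a') with pos 7 ('a'): match
  Compare pos 2 ('o') with pos 6 ('o'): match
  Compare pos 3 ('b') with pos 5 ('b'): match
Result: palindrome

1


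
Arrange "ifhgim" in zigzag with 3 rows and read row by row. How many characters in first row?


Zigzag "ifhgim" into 3 rows:
Placing characters:
  'i' => row 0
  'f' => row 1
  'h' => row 2
  'g' => row 1
  'i' => row 0
  'm' => row 1
Rows:
  Row 0: "ii"
  Row 1: "fgm"
  Row 2: "h"
First row length: 2

2


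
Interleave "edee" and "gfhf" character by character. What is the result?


Interleaving "edee" and "gfhf":
  Position 0: 'e' from first, 'g' from second => "eg"
  Position 1: 'd' from first, 'f' from second => "df"
  Position 2: 'e' from first, 'h' from second => "eh"
  Position 3: 'e' from first, 'f' from second => "ef"
Result: egdfehef

egdfehef


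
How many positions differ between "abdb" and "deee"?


Comparing "abdb" and "deee" position by position:
  Position 0: 'a' vs 'd' => DIFFER
  Position 1: 'b' vs 'e' => DIFFER
  Position 2: 'd' vs 'e' => DIFFER
  Position 3: 'b' vs 'e' => DIFFER
Positions that differ: 4

4


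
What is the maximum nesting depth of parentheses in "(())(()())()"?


Input: "(())(()())()"
Tracking depth:
  Position 0 '(': depth becomes 1
  Position 1 '(': depth becomes 2
  Position 2 ')': depth becomes 1
  Position 3 ')': depth becomes 0
  Position 4 '(': depth becomes 1
  Position 5 '(': depth becomes 2
  Position 6 ')': depth becomes 1
  Position 7 '(': depth becomes 2
  Position 8 ')': depth becomes 1
  Position 9 ')': depth becomes 0
  Position 10 '(': depth becomes 1
  Position 11 ')': depth becomes 0
Maximum depth reached: 2

2


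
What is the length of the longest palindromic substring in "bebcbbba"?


Input: "bebcbbba"
Checking substrings for palindromes:
  [0:3] "beb" (len 3) => palindrome
  [2:5] "bcb" (len 3) => palindrome
  [4:7] "bbb" (len 3) => palindrome
  [4:6] "bb" (len 2) => palindrome
  [5:7] "bb" (len 2) => palindrome
Longest palindromic substring: "beb" with length 3

3


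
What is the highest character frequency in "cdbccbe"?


Input: cdbccbe
Character counts:
  'b': 2
  'c': 3
  'd': 1
  'e': 1
Maximum frequency: 3

3


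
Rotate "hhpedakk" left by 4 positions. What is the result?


Input: "hhpedakk", rotate left by 4
First 4 characters: "hhpe"
Remaining characters: "dakk"
Concatenate remaining + first: "dakk" + "hhpe" = "dakkhhpe"

dakkhhpe


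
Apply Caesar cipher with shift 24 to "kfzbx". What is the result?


Caesar cipher: shift "kfzbx" by 24
  'k' (pos 10) + 24 = pos 8 = 'i'
  'f' (pos 5) + 24 = pos 3 = 'd'
  'z' (pos 25) + 24 = pos 23 = 'x'
  'b' (pos 1) + 24 = pos 25 = 'z'
  'x' (pos 23) + 24 = pos 21 = 'v'
Result: idxzv

idxzv


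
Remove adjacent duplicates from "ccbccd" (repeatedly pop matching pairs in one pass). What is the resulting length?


Input: ccbccd
Stack-based adjacent duplicate removal:
  Read 'c': push. Stack: c
  Read 'c': matches stack top 'c' => pop. Stack: (empty)
  Read 'b': push. Stack: b
  Read 'c': push. Stack: bc
  Read 'c': matches stack top 'c' => pop. Stack: b
  Read 'd': push. Stack: bd
Final stack: "bd" (length 2)

2


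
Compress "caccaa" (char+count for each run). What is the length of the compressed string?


Input: caccaa
Runs:
  'c' x 1 => "c1"
  'a' x 1 => "a1"
  'c' x 2 => "c2"
  'a' x 2 => "a2"
Compressed: "c1a1c2a2"
Compressed length: 8

8


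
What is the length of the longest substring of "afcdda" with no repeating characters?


Input: "afcdda"
Sliding window (track last position of each char):
  Position 0 ('a'): window [0,0] length 1 -- new best
  Position 1 ('f'): window [0,1] length 2 -- new best
  Position 2 ('c'): window [0,2] length 3 -- new best
  Position 3 ('d'): window [0,3] length 4 -- new best
  Position 4 ('d'): repeat (last at 3), move window start to 4
  Position 4 ('d'): window [4,4] length 1
  Position 5 ('a'): window [4,5] length 2
Longest substring with no repeats: "afcd" with length 4

4


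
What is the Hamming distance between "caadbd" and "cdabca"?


Comparing "caadbd" and "cdabca" position by position:
  Position 0: 'c' vs 'c' => same
  Position 1: 'a' vs 'd' => differ
  Position 2: 'a' vs 'a' => same
  Position 3: 'd' vs 'b' => differ
  Position 4: 'b' vs 'c' => differ
  Position 5: 'd' vs 'a' => differ
Total differences (Hamming distance): 4

4


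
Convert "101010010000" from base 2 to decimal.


Input: "101010010000" in base 2
Positional expansion:
  Digit '1' (value 1) x 2^11 = 2048
  Digit '0' (value 0) x 2^10 = 0
  Digit '1' (value 1) x 2^9 = 512
  Digit '0' (value 0) x 2^8 = 0
  Digit '1' (value 1) x 2^7 = 128
  Digit '0' (value 0) x 2^6 = 0
  Digit '0' (value 0) x 2^5 = 0
  Digit '1' (value 1) x 2^4 = 16
  Digit '0' (value 0) x 2^3 = 0
  Digit '0' (value 0) x 2^2 = 0
  Digit '0' (value 0) x 2^1 = 0
  Digit '0' (value 0) x 2^0 = 0
Sum = 2704

2704


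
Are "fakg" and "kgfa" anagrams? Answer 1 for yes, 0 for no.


Strings: "fakg", "kgfa"
Sorted first:  afgk
Sorted second: afgk
Sorted forms match => anagrams

1


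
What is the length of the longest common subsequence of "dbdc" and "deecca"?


LCS of "dbdc" and "deecca"
DP table:
           d    e    e    c    c    a
      0    0    0    0    0    0    0
  d   0    1    1    1    1    1    1
  b   0    1    1    1    1    1    1
  d   0    1    1    1    1    1    1
  c   0    1    1    1    2    2    2
LCS length = dp[4][6] = 2

2


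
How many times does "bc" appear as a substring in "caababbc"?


Searching for "bc" in "caababbc"
Scanning each position:
  Position 0: "ca" => no
  Position 1: "aa" => no
  Position 2: "ab" => no
  Position 3: "ba" => no
  Position 4: "ab" => no
  Position 5: "bb" => no
  Position 6: "bc" => MATCH
Total occurrences: 1

1


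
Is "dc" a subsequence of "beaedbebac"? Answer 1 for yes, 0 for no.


Check if "dc" is a subsequence of "beaedbebac"
Greedy scan:
  Position 0 ('b'): no match needed
  Position 1 ('e'): no match needed
  Position 2 ('a'): no match needed
  Position 3 ('e'): no match needed
  Position 4 ('d'): matches sub[0] = 'd'
  Position 5 ('b'): no match needed
  Position 6 ('e'): no match needed
  Position 7 ('b'): no match needed
  Position 8 ('a'): no match needed
  Position 9 ('c'): matches sub[1] = 'c'
All 2 characters matched => is a subsequence

1


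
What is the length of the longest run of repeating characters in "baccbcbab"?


Input: "baccbcbab"
Scanning for longest run:
  Position 1 ('a'): new char, reset run to 1
  Position 2 ('c'): new char, reset run to 1
  Position 3 ('c'): continues run of 'c', length=2
  Position 4 ('b'): new char, reset run to 1
  Position 5 ('c'): new char, reset run to 1
  Position 6 ('b'): new char, reset run to 1
  Position 7 ('a'): new char, reset run to 1
  Position 8 ('b'): new char, reset run to 1
Longest run: 'c' with length 2

2


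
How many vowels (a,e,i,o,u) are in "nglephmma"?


Input: nglephmma
Checking each character:
  'n' at position 0: consonant
  'g' at position 1: consonant
  'l' at position 2: consonant
  'e' at position 3: vowel (running total: 1)
  'p' at position 4: consonant
  'h' at position 5: consonant
  'm' at position 6: consonant
  'm' at position 7: consonant
  'a' at position 8: vowel (running total: 2)
Total vowels: 2

2


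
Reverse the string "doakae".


Input: doakae
Reading characters right to left:
  Position 5: 'e'
  Position 4: 'a'
  Position 3: 'k'
  Position 2: 'a'
  Position 1: 'o'
  Position 0: 'd'
Reversed: eakaod

eakaod


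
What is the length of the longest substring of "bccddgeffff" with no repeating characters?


Input: "bccddgeffff"
Sliding window (track last position of each char):
  Position 0 ('b'): window [0,0] length 1 -- new best
  Position 1 ('c'): window [0,1] length 2 -- new best
  Position 2 ('c'): repeat (last at 1), move window start to 2
  Position 2 ('c'): window [2,2] length 1
  Position 3 ('d'): window [2,3] length 2
  Position 4 ('d'): repeat (last at 3), move window start to 4
  Position 4 ('d'): window [4,4] length 1
  Position 5 ('g'): window [4,5] length 2
  Position 6 ('e'): window [4,6] length 3 -- new best
  Position 7 ('f'): window [4,7] length 4 -- new best
  Position 8 ('f'): repeat (last at 7), move window start to 8
  Position 8 ('f'): window [8,8] length 1
  Position 9 ('f'): repeat (last at 8), move window start to 9
  Position 9 ('f'): window [9,9] length 1
  Position 10 ('f'): repeat (last at 9), move window start to 10
  Position 10 ('f'): window [10,10] length 1
Longest substring with no repeats: "dgef" with length 4

4


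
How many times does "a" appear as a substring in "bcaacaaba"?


Searching for "a" in "bcaacaaba"
Scanning each position:
  Position 0: "b" => no
  Position 1: "c" => no
  Position 2: "a" => MATCH
  Position 3: "a" => MATCH
  Position 4: "c" => no
  Position 5: "a" => MATCH
  Position 6: "a" => MATCH
  Position 7: "b" => no
  Position 8: "a" => MATCH
Total occurrences: 5

5


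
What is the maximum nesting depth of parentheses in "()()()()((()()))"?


Input: "()()()()((()()))"
Tracking depth:
  Position 0 '(': depth becomes 1
  Position 1 ')': depth becomes 0
  Position 2 '(': depth becomes 1
  Position 3 ')': depth becomes 0
  Position 4 '(': depth becomes 1
  Position 5 ')': depth becomes 0
  Position 6 '(': depth becomes 1
  Position 7 ')': depth becomes 0
  Position 8 '(': depth becomes 1
  Position 9 '(': depth becomes 2
  Position 10 '(': depth becomes 3
  Position 11 ')': depth becomes 2
  Position 12 '(': depth becomes 3
  Position 13 ')': depth becomes 2
  Position 14 ')': depth becomes 1
  Position 15 ')': depth becomes 0
Maximum depth reached: 3

3


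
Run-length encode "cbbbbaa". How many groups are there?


Input: cbbbbaa
Scanning for consecutive runs:
  Group 1: 'c' x 1 (positions 0-0)
  Group 2: 'b' x 4 (positions 1-4)
  Group 3: 'a' x 2 (positions 5-6)
Total groups: 3

3


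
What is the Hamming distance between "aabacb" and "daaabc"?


Comparing "aabacb" and "daaabc" position by position:
  Position 0: 'a' vs 'd' => differ
  Position 1: 'a' vs 'a' => same
  Position 2: 'b' vs 'a' => differ
  Position 3: 'a' vs 'a' => same
  Position 4: 'c' vs 'b' => differ
  Position 5: 'b' vs 'c' => differ
Total differences (Hamming distance): 4

4


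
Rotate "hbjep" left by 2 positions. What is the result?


Input: "hbjep", rotate left by 2
First 2 characters: "hb"
Remaining characters: "jep"
Concatenate remaining + first: "jep" + "hb" = "jephb"

jephb


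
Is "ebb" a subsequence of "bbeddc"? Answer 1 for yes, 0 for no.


Check if "ebb" is a subsequence of "bbeddc"
Greedy scan:
  Position 0 ('b'): no match needed
  Position 1 ('b'): no match needed
  Position 2 ('e'): matches sub[0] = 'e'
  Position 3 ('d'): no match needed
  Position 4 ('d'): no match needed
  Position 5 ('c'): no match needed
Only matched 1/3 characters => not a subsequence

0


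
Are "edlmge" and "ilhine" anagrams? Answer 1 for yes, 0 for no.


Strings: "edlmge", "ilhine"
Sorted first:  deeglm
Sorted second: ehiiln
Differ at position 0: 'd' vs 'e' => not anagrams

0


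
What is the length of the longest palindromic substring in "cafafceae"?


Input: "cafafceae"
Checking substrings for palindromes:
  [1:4] "afa" (len 3) => palindrome
  [2:5] "faf" (len 3) => palindrome
  [6:9] "eae" (len 3) => palindrome
Longest palindromic substring: "afa" with length 3

3


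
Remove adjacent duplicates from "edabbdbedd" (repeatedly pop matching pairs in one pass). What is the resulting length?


Input: edabbdbedd
Stack-based adjacent duplicate removal:
  Read 'e': push. Stack: e
  Read 'd': push. Stack: ed
  Read 'a': push. Stack: eda
  Read 'b': push. Stack: edab
  Read 'b': matches stack top 'b' => pop. Stack: eda
  Read 'd': push. Stack: edad
  Read 'b': push. Stack: edadb
  Read 'e': push. Stack: edadbe
  Read 'd': push. Stack: edadbed
  Read 'd': matches stack top 'd' => pop. Stack: edadbe
Final stack: "edadbe" (length 6)

6


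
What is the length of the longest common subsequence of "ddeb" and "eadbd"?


LCS of "ddeb" and "eadbd"
DP table:
           e    a    d    b    d
      0    0    0    0    0    0
  d   0    0    0    1    1    1
  d   0    0    0    1    1    2
  e   0    1    1    1    1    2
  b   0    1    1    1    2    2
LCS length = dp[4][5] = 2

2


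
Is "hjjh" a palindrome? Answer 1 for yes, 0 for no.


Input: hjjh
Reversed: hjjh
  Compare pos 0 ('h') with pos 3 ('h'): match
  Compare pos 1 ('j') with pos 2 ('j'): match
Result: palindrome

1


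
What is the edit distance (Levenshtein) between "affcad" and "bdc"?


Computing edit distance: "affcad" -> "bdc"
DP table:
           b    d    c
      0    1    2    3
  a   1    1    2    3
  f   2    2    2    3
  f   3    3    3    3
  c   4    4    4    3
  a   5    5    5    4
  d   6    6    5    5
Edit distance = dp[6][3] = 5

5


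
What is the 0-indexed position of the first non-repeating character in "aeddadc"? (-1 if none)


Input: aeddadc
Character frequencies:
  'a': 2
  'c': 1
  'd': 3
  'e': 1
Scanning left to right for freq == 1:
  Position 0 ('a'): freq=2, skip
  Position 1 ('e'): unique! => answer = 1

1


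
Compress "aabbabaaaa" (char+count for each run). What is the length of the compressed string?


Input: aabbabaaaa
Runs:
  'a' x 2 => "a2"
  'b' x 2 => "b2"
  'a' x 1 => "a1"
  'b' x 1 => "b1"
  'a' x 4 => "a4"
Compressed: "a2b2a1b1a4"
Compressed length: 10

10


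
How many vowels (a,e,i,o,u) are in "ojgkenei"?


Input: ojgkenei
Checking each character:
  'o' at position 0: vowel (running total: 1)
  'j' at position 1: consonant
  'g' at position 2: consonant
  'k' at position 3: consonant
  'e' at position 4: vowel (running total: 2)
  'n' at position 5: consonant
  'e' at position 6: vowel (running total: 3)
  'i' at position 7: vowel (running total: 4)
Total vowels: 4

4


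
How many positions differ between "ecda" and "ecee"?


Comparing "ecda" and "ecee" position by position:
  Position 0: 'e' vs 'e' => same
  Position 1: 'c' vs 'c' => same
  Position 2: 'd' vs 'e' => DIFFER
  Position 3: 'a' vs 'e' => DIFFER
Positions that differ: 2

2


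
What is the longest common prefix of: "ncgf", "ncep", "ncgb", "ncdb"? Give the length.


Words: ncgf, ncep, ncgb, ncdb
  Position 0: all 'n' => match
  Position 1: all 'c' => match
  Position 2: ('g', 'e', 'g', 'd') => mismatch, stop
LCP = "nc" (length 2)

2


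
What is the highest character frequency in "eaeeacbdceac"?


Input: eaeeacbdceac
Character counts:
  'a': 3
  'b': 1
  'c': 3
  'd': 1
  'e': 4
Maximum frequency: 4

4


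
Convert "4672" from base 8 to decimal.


Input: "4672" in base 8
Positional expansion:
  Digit '4' (value 4) x 8^3 = 2048
  Digit '6' (value 6) x 8^2 = 384
  Digit '7' (value 7) x 8^1 = 56
  Digit '2' (value 2) x 8^0 = 2
Sum = 2490

2490


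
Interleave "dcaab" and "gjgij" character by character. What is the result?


Interleaving "dcaab" and "gjgij":
  Position 0: 'd' from first, 'g' from second => "dg"
  Position 1: 'c' from first, 'j' from second => "cj"
  Position 2: 'a' from first, 'g' from second => "ag"
  Position 3: 'a' from first, 'i' from second => "ai"
  Position 4: 'b' from first, 'j' from second => "bj"
Result: dgcjagaibj

dgcjagaibj


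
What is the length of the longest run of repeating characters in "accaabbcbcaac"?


Input: "accaabbcbcaac"
Scanning for longest run:
  Position 1 ('c'): new char, reset run to 1
  Position 2 ('c'): continues run of 'c', length=2
  Position 3 ('a'): new char, reset run to 1
  Position 4 ('a'): continues run of 'a', length=2
  Position 5 ('b'): new char, reset run to 1
  Position 6 ('b'): continues run of 'b', length=2
  Position 7 ('c'): new char, reset run to 1
  Position 8 ('b'): new char, reset run to 1
  Position 9 ('c'): new char, reset run to 1
  Position 10 ('a'): new char, reset run to 1
  Position 11 ('a'): continues run of 'a', length=2
  Position 12 ('c'): new char, reset run to 1
Longest run: 'c' with length 2

2


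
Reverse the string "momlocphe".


Input: momlocphe
Reading characters right to left:
  Position 8: 'e'
  Position 7: 'h'
  Position 6: 'p'
  Position 5: 'c'
  Position 4: 'o'
  Position 3: 'l'
  Position 2: 'm'
  Position 1: 'o'
  Position 0: 'm'
Reversed: ehpcolmom

ehpcolmom


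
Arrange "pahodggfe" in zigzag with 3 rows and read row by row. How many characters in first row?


Zigzag "pahodggfe" into 3 rows:
Placing characters:
  'p' => row 0
  'a' => row 1
  'h' => row 2
  'o' => row 1
  'd' => row 0
  'g' => row 1
  'g' => row 2
  'f' => row 1
  'e' => row 0
Rows:
  Row 0: "pde"
  Row 1: "aogf"
  Row 2: "hg"
First row length: 3

3


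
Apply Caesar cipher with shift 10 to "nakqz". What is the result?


Caesar cipher: shift "nakqz" by 10
  'n' (pos 13) + 10 = pos 23 = 'x'
  'a' (pos 0) + 10 = pos 10 = 'k'
  'k' (pos 10) + 10 = pos 20 = 'u'
  'q' (pos 16) + 10 = pos 0 = 'a'
  'z' (pos 25) + 10 = pos 9 = 'j'
Result: xkuaj

xkuaj


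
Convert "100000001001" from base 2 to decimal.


Input: "100000001001" in base 2
Positional expansion:
  Digit '1' (value 1) x 2^11 = 2048
  Digit '0' (value 0) x 2^10 = 0
  Digit '0' (value 0) x 2^9 = 0
  Digit '0' (value 0) x 2^8 = 0
  Digit '0' (value 0) x 2^7 = 0
  Digit '0' (value 0) x 2^6 = 0
  Digit '0' (value 0) x 2^5 = 0
  Digit '0' (value 0) x 2^4 = 0
  Digit '1' (value 1) x 2^3 = 8
  Digit '0' (value 0) x 2^2 = 0
  Digit '0' (value 0) x 2^1 = 0
  Digit '1' (value 1) x 2^0 = 1
Sum = 2057

2057


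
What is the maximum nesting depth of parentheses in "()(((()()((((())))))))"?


Input: "()(((()()((((())))))))"
Tracking depth:
  Position 0 '(': depth becomes 1
  Position 1 ')': depth becomes 0
  Position 2 '(': depth becomes 1
  Position 3 '(': depth becomes 2
  Position 4 '(': depth becomes 3
  Position 5 '(': depth becomes 4
  Position 6 ')': depth becomes 3
  Position 7 '(': depth becomes 4
  Position 8 ')': depth becomes 3
  Position 9 '(': depth becomes 4
  Position 10 '(': depth becomes 5
  Position 11 '(': depth becomes 6
  Position 12 '(': depth becomes 7
  Position 13 '(': depth becomes 8
  Position 14 ')': depth becomes 7
  Position 15 ')': depth becomes 6
  Position 16 ')': depth becomes 5
  Position 17 ')': depth becomes 4
  Position 18 ')': depth becomes 3
  Position 19 ')': depth becomes 2
  Position 20 ')': depth becomes 1
  Position 21 ')': depth becomes 0
Maximum depth reached: 8

8


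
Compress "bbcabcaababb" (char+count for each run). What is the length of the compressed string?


Input: bbcabcaababb
Runs:
  'b' x 2 => "b2"
  'c' x 1 => "c1"
  'a' x 1 => "a1"
  'b' x 1 => "b1"
  'c' x 1 => "c1"
  'a' x 2 => "a2"
  'b' x 1 => "b1"
  'a' x 1 => "a1"
  'b' x 2 => "b2"
Compressed: "b2c1a1b1c1a2b1a1b2"
Compressed length: 18

18


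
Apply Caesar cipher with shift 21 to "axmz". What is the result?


Caesar cipher: shift "axmz" by 21
  'a' (pos 0) + 21 = pos 21 = 'v'
  'x' (pos 23) + 21 = pos 18 = 's'
  'm' (pos 12) + 21 = pos 7 = 'h'
  'z' (pos 25) + 21 = pos 20 = 'u'
Result: vshu

vshu


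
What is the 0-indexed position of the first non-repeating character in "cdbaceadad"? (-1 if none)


Input: cdbaceadad
Character frequencies:
  'a': 3
  'b': 1
  'c': 2
  'd': 3
  'e': 1
Scanning left to right for freq == 1:
  Position 0 ('c'): freq=2, skip
  Position 1 ('d'): freq=3, skip
  Position 2 ('b'): unique! => answer = 2

2


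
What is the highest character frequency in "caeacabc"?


Input: caeacabc
Character counts:
  'a': 3
  'b': 1
  'c': 3
  'e': 1
Maximum frequency: 3

3


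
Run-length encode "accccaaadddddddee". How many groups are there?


Input: accccaaadddddddee
Scanning for consecutive runs:
  Group 1: 'a' x 1 (positions 0-0)
  Group 2: 'c' x 4 (positions 1-4)
  Group 3: 'a' x 3 (positions 5-7)
  Group 4: 'd' x 7 (positions 8-14)
  Group 5: 'e' x 2 (positions 15-16)
Total groups: 5

5


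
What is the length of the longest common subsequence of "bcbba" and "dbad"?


LCS of "bcbba" and "dbad"
DP table:
           d    b    a    d
      0    0    0    0    0
  b   0    0    1    1    1
  c   0    0    1    1    1
  b   0    0    1    1    1
  b   0    0    1    1    1
  a   0    0    1    2    2
LCS length = dp[5][4] = 2

2


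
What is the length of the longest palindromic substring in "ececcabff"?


Input: "ececcabff"
Checking substrings for palindromes:
  [0:3] "ece" (len 3) => palindrome
  [1:4] "cec" (len 3) => palindrome
  [3:5] "cc" (len 2) => palindrome
  [7:9] "ff" (len 2) => palindrome
Longest palindromic substring: "ece" with length 3

3


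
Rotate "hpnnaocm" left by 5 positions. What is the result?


Input: "hpnnaocm", rotate left by 5
First 5 characters: "hpnna"
Remaining characters: "ocm"
Concatenate remaining + first: "ocm" + "hpnna" = "ocmhpnna"

ocmhpnna


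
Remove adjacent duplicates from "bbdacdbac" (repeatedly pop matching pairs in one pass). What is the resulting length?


Input: bbdacdbac
Stack-based adjacent duplicate removal:
  Read 'b': push. Stack: b
  Read 'b': matches stack top 'b' => pop. Stack: (empty)
  Read 'd': push. Stack: d
  Read 'a': push. Stack: da
  Read 'c': push. Stack: dac
  Read 'd': push. Stack: dacd
  Read 'b': push. Stack: dacdb
  Read 'a': push. Stack: dacdba
  Read 'c': push. Stack: dacdbac
Final stack: "dacdbac" (length 7)

7


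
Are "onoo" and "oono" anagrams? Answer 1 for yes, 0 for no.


Strings: "onoo", "oono"
Sorted first:  nooo
Sorted second: nooo
Sorted forms match => anagrams

1


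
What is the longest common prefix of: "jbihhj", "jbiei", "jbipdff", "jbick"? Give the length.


Words: jbihhj, jbiei, jbipdff, jbick
  Position 0: all 'j' => match
  Position 1: all 'b' => match
  Position 2: all 'i' => match
  Position 3: ('h', 'e', 'p', 'c') => mismatch, stop
LCP = "jbi" (length 3)

3


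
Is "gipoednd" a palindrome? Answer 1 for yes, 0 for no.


Input: gipoednd
Reversed: dndeopig
  Compare pos 0 ('g') with pos 7 ('d'): MISMATCH
  Compare pos 1 ('i') with pos 6 ('n'): MISMATCH
  Compare pos 2 ('p') with pos 5 ('d'): MISMATCH
  Compare pos 3 ('o') with pos 4 ('e'): MISMATCH
Result: not a palindrome

0


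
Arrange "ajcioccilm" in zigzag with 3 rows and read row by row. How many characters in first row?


Zigzag "ajcioccilm" into 3 rows:
Placing characters:
  'a' => row 0
  'j' => row 1
  'c' => row 2
  'i' => row 1
  'o' => row 0
  'c' => row 1
  'c' => row 2
  'i' => row 1
  'l' => row 0
  'm' => row 1
Rows:
  Row 0: "aol"
  Row 1: "jicim"
  Row 2: "cc"
First row length: 3

3


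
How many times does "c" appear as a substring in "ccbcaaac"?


Searching for "c" in "ccbcaaac"
Scanning each position:
  Position 0: "c" => MATCH
  Position 1: "c" => MATCH
  Position 2: "b" => no
  Position 3: "c" => MATCH
  Position 4: "a" => no
  Position 5: "a" => no
  Position 6: "a" => no
  Position 7: "c" => MATCH
Total occurrences: 4

4


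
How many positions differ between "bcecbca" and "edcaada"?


Comparing "bcecbca" and "edcaada" position by position:
  Position 0: 'b' vs 'e' => DIFFER
  Position 1: 'c' vs 'd' => DIFFER
  Position 2: 'e' vs 'c' => DIFFER
  Position 3: 'c' vs 'a' => DIFFER
  Position 4: 'b' vs 'a' => DIFFER
  Position 5: 'c' vs 'd' => DIFFER
  Position 6: 'a' vs 'a' => same
Positions that differ: 6

6


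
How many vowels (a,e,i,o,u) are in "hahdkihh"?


Input: hahdkihh
Checking each character:
  'h' at position 0: consonant
  'a' at position 1: vowel (running total: 1)
  'h' at position 2: consonant
  'd' at position 3: consonant
  'k' at position 4: consonant
  'i' at position 5: vowel (running total: 2)
  'h' at position 6: consonant
  'h' at position 7: consonant
Total vowels: 2

2


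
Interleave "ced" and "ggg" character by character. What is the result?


Interleaving "ced" and "ggg":
  Position 0: 'c' from first, 'g' from second => "cg"
  Position 1: 'e' from first, 'g' from second => "eg"
  Position 2: 'd' from first, 'g' from second => "dg"
Result: cgegdg

cgegdg


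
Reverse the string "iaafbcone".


Input: iaafbcone
Reading characters right to left:
  Position 8: 'e'
  Position 7: 'n'
  Position 6: 'o'
  Position 5: 'c'
  Position 4: 'b'
  Position 3: 'f'
  Position 2: 'a'
  Position 1: 'a'
  Position 0: 'i'
Reversed: enocbfaai

enocbfaai


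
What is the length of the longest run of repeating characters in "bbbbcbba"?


Input: "bbbbcbba"
Scanning for longest run:
  Position 1 ('b'): continues run of 'b', length=2
  Position 2 ('b'): continues run of 'b', length=3
  Position 3 ('b'): continues run of 'b', length=4
  Position 4 ('c'): new char, reset run to 1
  Position 5 ('b'): new char, reset run to 1
  Position 6 ('b'): continues run of 'b', length=2
  Position 7 ('a'): new char, reset run to 1
Longest run: 'b' with length 4

4
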